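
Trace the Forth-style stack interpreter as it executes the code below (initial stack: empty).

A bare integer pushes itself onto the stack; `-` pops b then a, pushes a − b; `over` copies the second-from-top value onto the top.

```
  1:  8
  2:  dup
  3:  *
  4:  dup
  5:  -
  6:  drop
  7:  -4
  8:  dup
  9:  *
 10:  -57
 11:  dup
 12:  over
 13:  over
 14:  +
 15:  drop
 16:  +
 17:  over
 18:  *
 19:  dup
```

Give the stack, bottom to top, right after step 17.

[16, -114, 16]

8    -> [8]
dup  -> [8, 8]
*    -> [64]
dup  -> [64, 64]
-    -> [0]
drop -> []
-4   -> [-4]
dup  -> [-4, -4]
*    -> [16]
-57  -> [16, -57]
dup  -> [16, -57, -57]
over -> [16, -57, -57, -57]
over -> [16, -57, -57, -57, -57]
+    -> [16, -57, -57, -114]
drop -> [16, -57, -57]
+    -> [16, -114]
over -> [16, -114, 16]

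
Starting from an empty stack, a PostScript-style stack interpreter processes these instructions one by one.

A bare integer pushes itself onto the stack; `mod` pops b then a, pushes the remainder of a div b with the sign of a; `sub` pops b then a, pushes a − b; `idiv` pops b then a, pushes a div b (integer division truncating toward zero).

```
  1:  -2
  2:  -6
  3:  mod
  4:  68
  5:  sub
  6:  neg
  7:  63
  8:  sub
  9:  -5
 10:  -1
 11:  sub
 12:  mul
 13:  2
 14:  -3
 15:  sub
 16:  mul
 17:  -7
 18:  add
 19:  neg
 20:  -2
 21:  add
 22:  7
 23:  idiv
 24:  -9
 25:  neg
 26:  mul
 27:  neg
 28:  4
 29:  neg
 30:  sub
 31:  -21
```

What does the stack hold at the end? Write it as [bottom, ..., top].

-2    [-2]
-6    [-2, -6]
mod   [-2]
68    [-2, 68]
sub   [-70]
neg   [70]
63    [70, 63]
sub   [7]
-5    [7, -5]
-1    [7, -5, -1]
sub   [7, -4]
mul   [-28]
2     [-28, 2]
-3    [-28, 2, -3]
sub   [-28, 5]
mul   [-140]
-7    [-140, -7]
add   [-147]
neg   [147]
-2    [147, -2]
add   [145]
7     [145, 7]
idiv  [20]
-9    [20, -9]
neg   [20, 9]
mul   [180]
neg   [-180]
4     [-180, 4]
neg   [-180, -4]
sub   [-176]
-21   [-176, -21]

[-176, -21]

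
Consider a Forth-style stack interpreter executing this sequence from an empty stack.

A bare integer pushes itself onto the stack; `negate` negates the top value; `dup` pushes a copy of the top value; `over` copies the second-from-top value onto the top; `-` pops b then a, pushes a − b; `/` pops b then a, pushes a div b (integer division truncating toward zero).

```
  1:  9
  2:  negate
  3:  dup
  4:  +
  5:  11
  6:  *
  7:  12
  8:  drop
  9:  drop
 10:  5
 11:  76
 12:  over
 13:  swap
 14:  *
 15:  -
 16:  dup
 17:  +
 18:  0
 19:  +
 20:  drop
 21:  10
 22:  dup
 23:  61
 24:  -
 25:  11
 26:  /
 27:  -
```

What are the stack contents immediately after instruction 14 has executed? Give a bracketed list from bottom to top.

[5, 380]

9      -> [9]
negate -> [-9]
dup    -> [-9, -9]
+      -> [-18]
11     -> [-18, 11]
*      -> [-198]
12     -> [-198, 12]
drop   -> [-198]
drop   -> []
5      -> [5]
76     -> [5, 76]
over   -> [5, 76, 5]
swap   -> [5, 5, 76]
*      -> [5, 380]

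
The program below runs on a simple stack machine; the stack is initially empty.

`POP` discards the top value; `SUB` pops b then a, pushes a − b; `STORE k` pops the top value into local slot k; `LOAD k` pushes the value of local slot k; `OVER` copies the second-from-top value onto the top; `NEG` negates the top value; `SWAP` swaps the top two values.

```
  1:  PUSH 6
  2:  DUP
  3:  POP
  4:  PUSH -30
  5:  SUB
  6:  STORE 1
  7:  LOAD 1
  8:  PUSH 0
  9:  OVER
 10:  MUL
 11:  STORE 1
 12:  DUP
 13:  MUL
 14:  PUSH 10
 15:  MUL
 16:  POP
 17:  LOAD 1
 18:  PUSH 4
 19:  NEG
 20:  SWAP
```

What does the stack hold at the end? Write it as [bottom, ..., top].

PUSH 6   → [6]
DUP      → [6, 6]
POP      → [6]
PUSH -30 → [6, -30]
SUB      → [36]
STORE 1  → []
LOAD 1   → [36]
PUSH 0   → [36, 0]
OVER     → [36, 0, 36]
MUL      → [36, 0]
STORE 1  → [36]
DUP      → [36, 36]
MUL      → [1296]
PUSH 10  → [1296, 10]
MUL      → [12960]
POP      → []
LOAD 1   → [0]
PUSH 4   → [0, 4]
NEG      → [0, -4]
SWAP     → [-4, 0]

[-4, 0]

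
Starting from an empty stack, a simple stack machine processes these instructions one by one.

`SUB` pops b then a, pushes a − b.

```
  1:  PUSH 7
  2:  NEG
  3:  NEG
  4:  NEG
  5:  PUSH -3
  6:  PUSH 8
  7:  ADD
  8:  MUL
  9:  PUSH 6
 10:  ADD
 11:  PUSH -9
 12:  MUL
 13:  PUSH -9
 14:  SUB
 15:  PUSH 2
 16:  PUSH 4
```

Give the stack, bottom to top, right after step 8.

PUSH 7  : 7
NEG     : -7
NEG     : 7
NEG     : -7
PUSH -3 : -7 -3
PUSH 8  : -7 -3 8
ADD     : -7 5
MUL     : -35

[-35]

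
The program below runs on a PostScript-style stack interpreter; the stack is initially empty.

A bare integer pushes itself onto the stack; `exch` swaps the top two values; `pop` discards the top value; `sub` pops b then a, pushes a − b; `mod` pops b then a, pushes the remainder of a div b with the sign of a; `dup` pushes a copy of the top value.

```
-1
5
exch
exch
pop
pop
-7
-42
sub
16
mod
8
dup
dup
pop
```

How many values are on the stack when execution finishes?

-1   : -1
5    : -1 5
exch : 5 -1
exch : -1 5
pop  : -1
pop  : (empty)
-7   : -7
-42  : -7 -42
sub  : 35
16   : 35 16
mod  : 3
8    : 3 8
dup  : 3 8 8
dup  : 3 8 8 8
pop  : 3 8 8

3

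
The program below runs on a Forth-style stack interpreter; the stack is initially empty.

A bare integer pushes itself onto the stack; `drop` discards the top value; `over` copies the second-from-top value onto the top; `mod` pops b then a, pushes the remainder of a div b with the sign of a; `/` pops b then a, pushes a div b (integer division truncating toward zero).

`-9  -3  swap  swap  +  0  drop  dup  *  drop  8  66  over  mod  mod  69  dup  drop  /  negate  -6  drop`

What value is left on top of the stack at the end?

0

-9     : [-9]
-3     : [-9, -3]
swap   : [-3, -9]
swap   : [-9, -3]
+      : [-12]
0      : [-12, 0]
drop   : [-12]
dup    : [-12, -12]
*      : [144]
drop   : []
8      : [8]
66     : [8, 66]
over   : [8, 66, 8]
mod    : [8, 2]
mod    : [0]
69     : [0, 69]
dup    : [0, 69, 69]
drop   : [0, 69]
/      : [0]
negate : [0]
-6     : [0, -6]
drop   : [0]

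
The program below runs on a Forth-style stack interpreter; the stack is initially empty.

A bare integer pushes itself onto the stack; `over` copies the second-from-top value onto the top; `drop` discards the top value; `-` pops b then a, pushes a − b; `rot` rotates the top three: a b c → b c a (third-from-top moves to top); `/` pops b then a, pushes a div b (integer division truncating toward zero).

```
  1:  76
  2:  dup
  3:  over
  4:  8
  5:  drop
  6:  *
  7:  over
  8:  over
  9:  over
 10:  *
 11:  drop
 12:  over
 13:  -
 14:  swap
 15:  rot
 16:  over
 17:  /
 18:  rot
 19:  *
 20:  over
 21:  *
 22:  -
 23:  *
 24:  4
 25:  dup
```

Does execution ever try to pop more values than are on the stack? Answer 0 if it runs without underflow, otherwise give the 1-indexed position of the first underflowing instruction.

76   -> [76]
dup  -> [76, 76]
over -> [76, 76, 76]
8    -> [76, 76, 76, 8]
drop -> [76, 76, 76]
*    -> [76, 5776]
over -> [76, 5776, 76]
over -> [76, 5776, 76, 5776]
over -> [76, 5776, 76, 5776, 76]
*    -> [76, 5776, 76, 438976]
drop -> [76, 5776, 76]
over -> [76, 5776, 76, 5776]
-    -> [76, 5776, -5700]
swap -> [76, -5700, 5776]
rot  -> [-5700, 5776, 76]
over -> [-5700, 5776, 76, 5776]
/    -> [-5700, 5776, 0]
rot  -> [5776, 0, -5700]
*    -> [5776, 0]
over -> [5776, 0, 5776]
*    -> [5776, 0]
-    -> [5776]
*  — needs 2 operands, stack has 1 → underflow

23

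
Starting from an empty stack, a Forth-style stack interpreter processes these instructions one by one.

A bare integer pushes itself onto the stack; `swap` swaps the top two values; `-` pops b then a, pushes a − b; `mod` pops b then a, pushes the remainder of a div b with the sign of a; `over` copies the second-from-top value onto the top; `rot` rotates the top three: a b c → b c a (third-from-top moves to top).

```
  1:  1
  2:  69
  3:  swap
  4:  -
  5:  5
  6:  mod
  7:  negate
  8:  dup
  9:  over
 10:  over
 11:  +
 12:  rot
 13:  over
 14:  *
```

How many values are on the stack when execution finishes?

3

1       [1]
69      [1, 69]
swap    [69, 1]
-       [68]
5       [68, 5]
mod     [3]
negate  [-3]
dup     [-3, -3]
over    [-3, -3, -3]
over    [-3, -3, -3, -3]
+       [-3, -3, -6]
rot     [-3, -6, -3]
over    [-3, -6, -3, -6]
*       [-3, -6, 18]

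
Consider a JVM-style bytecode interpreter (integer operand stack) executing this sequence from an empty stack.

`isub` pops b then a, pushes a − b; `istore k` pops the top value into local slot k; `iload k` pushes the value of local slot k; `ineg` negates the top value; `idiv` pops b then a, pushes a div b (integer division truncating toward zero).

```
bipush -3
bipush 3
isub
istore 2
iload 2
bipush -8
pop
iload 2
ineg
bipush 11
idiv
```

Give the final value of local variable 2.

-6

bipush -3 : -3
bipush 3  : -3 3
isub      : -6
istore 2  : (empty)
iload 2   : -6
bipush -8 : -6 -8
pop       : -6
iload 2   : -6 -6
ineg      : -6 6
bipush 11 : -6 6 11
idiv      : -6 0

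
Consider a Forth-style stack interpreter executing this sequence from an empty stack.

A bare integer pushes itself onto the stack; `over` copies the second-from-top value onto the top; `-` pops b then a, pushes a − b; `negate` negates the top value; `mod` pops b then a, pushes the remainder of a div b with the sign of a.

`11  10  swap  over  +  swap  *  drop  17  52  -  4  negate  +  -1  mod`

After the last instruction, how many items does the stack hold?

1

11     -> [11]
10     -> [11, 10]
swap   -> [10, 11]
over   -> [10, 11, 10]
+      -> [10, 21]
swap   -> [21, 10]
*      -> [210]
drop   -> []
17     -> [17]
52     -> [17, 52]
-      -> [-35]
4      -> [-35, 4]
negate -> [-35, -4]
+      -> [-39]
-1     -> [-39, -1]
mod    -> [0]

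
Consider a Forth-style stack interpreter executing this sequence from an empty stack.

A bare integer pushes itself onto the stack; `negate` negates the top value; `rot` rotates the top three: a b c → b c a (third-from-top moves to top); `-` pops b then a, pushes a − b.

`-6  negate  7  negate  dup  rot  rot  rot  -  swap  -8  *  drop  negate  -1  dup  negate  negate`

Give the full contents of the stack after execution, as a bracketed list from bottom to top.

-6      -6
negate  6
7       6 7
negate  6 -7
dup     6 -7 -7
rot     -7 -7 6
rot     -7 6 -7
rot     6 -7 -7
-       6 0
swap    0 6
-8      0 6 -8
*       0 -48
drop    0
negate  0
-1      0 -1
dup     0 -1 -1
negate  0 -1 1
negate  0 -1 -1

[0, -1, -1]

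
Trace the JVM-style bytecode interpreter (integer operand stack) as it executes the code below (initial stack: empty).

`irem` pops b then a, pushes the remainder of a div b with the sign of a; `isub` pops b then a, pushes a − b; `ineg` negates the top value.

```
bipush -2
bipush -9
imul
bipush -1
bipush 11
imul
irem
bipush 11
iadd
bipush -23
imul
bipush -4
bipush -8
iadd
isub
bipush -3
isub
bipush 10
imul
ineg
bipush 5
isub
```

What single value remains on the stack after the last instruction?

3985

bipush -2  -> [-2]
bipush -9  -> [-2, -9]
imul       -> [18]
bipush -1  -> [18, -1]
bipush 11  -> [18, -1, 11]
imul       -> [18, -11]
irem       -> [7]
bipush 11  -> [7, 11]
iadd       -> [18]
bipush -23 -> [18, -23]
imul       -> [-414]
bipush -4  -> [-414, -4]
bipush -8  -> [-414, -4, -8]
iadd       -> [-414, -12]
isub       -> [-402]
bipush -3  -> [-402, -3]
isub       -> [-399]
bipush 10  -> [-399, 10]
imul       -> [-3990]
ineg       -> [3990]
bipush 5   -> [3990, 5]
isub       -> [3985]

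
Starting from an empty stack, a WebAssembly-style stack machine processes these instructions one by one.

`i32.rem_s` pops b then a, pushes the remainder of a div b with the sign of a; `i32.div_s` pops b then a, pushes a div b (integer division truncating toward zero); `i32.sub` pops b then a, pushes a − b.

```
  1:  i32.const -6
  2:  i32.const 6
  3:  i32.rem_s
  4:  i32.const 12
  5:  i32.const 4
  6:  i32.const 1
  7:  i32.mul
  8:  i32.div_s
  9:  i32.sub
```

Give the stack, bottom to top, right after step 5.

i32.const -6 -> -6
i32.const 6  -> -6 6
i32.rem_s    -> 0
i32.const 12 -> 0 12
i32.const 4  -> 0 12 4

[0, 12, 4]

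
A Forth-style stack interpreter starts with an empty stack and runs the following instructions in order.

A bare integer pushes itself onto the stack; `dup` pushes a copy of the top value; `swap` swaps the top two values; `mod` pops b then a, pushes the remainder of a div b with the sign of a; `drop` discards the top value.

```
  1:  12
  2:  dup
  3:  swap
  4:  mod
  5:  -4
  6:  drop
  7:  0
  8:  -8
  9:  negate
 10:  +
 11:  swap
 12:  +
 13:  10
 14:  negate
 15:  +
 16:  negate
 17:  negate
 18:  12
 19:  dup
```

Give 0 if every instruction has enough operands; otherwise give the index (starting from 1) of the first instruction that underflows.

0

12     → 12
dup    → 12 12
swap   → 12 12
mod    → 0
-4     → 0 -4
drop   → 0
0      → 0 0
-8     → 0 0 -8
negate → 0 0 8
+      → 0 8
swap   → 8 0
+      → 8
10     → 8 10
negate → 8 -10
+      → -2
negate → 2
negate → -2
12     → -2 12
dup    → -2 12 12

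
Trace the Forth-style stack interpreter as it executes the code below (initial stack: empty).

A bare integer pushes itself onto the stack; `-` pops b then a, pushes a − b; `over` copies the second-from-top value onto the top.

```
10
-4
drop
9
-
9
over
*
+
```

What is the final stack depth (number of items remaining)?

10   → 10
-4   → 10 -4
drop → 10
9    → 10 9
-    → 1
9    → 1 9
over → 1 9 1
*    → 1 9
+    → 10

1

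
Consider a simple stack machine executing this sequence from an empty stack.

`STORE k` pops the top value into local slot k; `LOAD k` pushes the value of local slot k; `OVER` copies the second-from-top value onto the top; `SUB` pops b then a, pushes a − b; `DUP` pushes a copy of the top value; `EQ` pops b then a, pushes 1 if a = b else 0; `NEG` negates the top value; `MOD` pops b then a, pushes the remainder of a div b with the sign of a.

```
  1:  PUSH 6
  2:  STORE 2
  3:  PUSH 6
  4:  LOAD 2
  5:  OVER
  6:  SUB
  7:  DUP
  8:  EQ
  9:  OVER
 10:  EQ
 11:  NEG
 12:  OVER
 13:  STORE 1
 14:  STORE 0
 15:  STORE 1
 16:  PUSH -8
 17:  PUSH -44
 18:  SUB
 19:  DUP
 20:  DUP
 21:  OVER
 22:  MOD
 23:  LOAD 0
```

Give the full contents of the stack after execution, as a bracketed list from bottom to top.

[36, 36, 0, 0]

PUSH 6    [6]
STORE 2   []
PUSH 6    [6]
LOAD 2    [6, 6]
OVER      [6, 6, 6]
SUB       [6, 0]
DUP       [6, 0, 0]
EQ        [6, 1]
OVER      [6, 1, 6]
EQ        [6, 0]
NEG       [6, 0]
OVER      [6, 0, 6]
STORE 1   [6, 0]
STORE 0   [6]
STORE 1   []
PUSH -8   [-8]
PUSH -44  [-8, -44]
SUB       [36]
DUP       [36, 36]
DUP       [36, 36, 36]
OVER      [36, 36, 36, 36]
MOD       [36, 36, 0]
LOAD 0    [36, 36, 0, 0]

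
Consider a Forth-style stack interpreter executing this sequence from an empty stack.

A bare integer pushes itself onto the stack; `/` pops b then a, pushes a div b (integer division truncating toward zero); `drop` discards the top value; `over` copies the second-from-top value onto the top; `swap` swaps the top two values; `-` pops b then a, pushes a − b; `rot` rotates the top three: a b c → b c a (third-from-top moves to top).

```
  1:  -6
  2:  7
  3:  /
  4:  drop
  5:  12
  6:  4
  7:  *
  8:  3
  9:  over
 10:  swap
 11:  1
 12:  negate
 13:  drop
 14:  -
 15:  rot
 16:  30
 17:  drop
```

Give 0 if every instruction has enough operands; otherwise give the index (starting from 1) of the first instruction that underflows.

15

-6     → [-6]
7      → [-6, 7]
/      → [0]
drop   → []
12     → [12]
4      → [12, 4]
*      → [48]
3      → [48, 3]
over   → [48, 3, 48]
swap   → [48, 48, 3]
1      → [48, 48, 3, 1]
negate → [48, 48, 3, -1]
drop   → [48, 48, 3]
-      → [48, 45]
rot  — needs 3 operands, stack has 2 → underflow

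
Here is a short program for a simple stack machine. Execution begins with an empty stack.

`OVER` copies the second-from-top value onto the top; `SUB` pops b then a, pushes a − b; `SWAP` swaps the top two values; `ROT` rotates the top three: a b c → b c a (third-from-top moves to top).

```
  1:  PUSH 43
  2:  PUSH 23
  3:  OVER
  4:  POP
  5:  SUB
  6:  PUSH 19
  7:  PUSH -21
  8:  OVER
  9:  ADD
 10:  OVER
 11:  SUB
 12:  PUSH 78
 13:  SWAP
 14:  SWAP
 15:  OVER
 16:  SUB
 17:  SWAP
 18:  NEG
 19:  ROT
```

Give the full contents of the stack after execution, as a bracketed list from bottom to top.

PUSH 43  -> 43
PUSH 23  -> 43 23
OVER     -> 43 23 43
POP      -> 43 23
SUB      -> 20
PUSH 19  -> 20 19
PUSH -21 -> 20 19 -21
OVER     -> 20 19 -21 19
ADD      -> 20 19 -2
OVER     -> 20 19 -2 19
SUB      -> 20 19 -21
PUSH 78  -> 20 19 -21 78
SWAP     -> 20 19 78 -21
SWAP     -> 20 19 -21 78
OVER     -> 20 19 -21 78 -21
SUB      -> 20 19 -21 99
SWAP     -> 20 19 99 -21
NEG      -> 20 19 99 21
ROT      -> 20 99 21 19

[20, 99, 21, 19]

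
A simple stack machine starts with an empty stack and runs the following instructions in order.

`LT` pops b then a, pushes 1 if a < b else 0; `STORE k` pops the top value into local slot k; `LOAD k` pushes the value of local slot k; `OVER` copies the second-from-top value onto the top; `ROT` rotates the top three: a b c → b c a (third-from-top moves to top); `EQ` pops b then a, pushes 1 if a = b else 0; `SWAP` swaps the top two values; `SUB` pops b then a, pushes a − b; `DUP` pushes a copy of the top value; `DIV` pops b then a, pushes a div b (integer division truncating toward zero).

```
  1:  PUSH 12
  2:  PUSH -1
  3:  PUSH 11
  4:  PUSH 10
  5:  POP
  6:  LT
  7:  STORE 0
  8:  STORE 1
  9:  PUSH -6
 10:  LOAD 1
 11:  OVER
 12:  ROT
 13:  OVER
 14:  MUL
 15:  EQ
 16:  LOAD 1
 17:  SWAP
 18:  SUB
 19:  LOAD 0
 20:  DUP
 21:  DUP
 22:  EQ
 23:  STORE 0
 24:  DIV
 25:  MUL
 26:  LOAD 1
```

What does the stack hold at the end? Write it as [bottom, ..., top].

[144, 12]

PUSH 12 : [12]
PUSH -1 : [12, -1]
PUSH 11 : [12, -1, 11]
PUSH 10 : [12, -1, 11, 10]
POP     : [12, -1, 11]
LT      : [12, 1]
STORE 0 : [12]
STORE 1 : []
PUSH -6 : [-6]
LOAD 1  : [-6, 12]
OVER    : [-6, 12, -6]
ROT     : [12, -6, -6]
OVER    : [12, -6, -6, -6]
MUL     : [12, -6, 36]
EQ      : [12, 0]
LOAD 1  : [12, 0, 12]
SWAP    : [12, 12, 0]
SUB     : [12, 12]
LOAD 0  : [12, 12, 1]
DUP     : [12, 12, 1, 1]
DUP     : [12, 12, 1, 1, 1]
EQ      : [12, 12, 1, 1]
STORE 0 : [12, 12, 1]
DIV     : [12, 12]
MUL     : [144]
LOAD 1  : [144, 12]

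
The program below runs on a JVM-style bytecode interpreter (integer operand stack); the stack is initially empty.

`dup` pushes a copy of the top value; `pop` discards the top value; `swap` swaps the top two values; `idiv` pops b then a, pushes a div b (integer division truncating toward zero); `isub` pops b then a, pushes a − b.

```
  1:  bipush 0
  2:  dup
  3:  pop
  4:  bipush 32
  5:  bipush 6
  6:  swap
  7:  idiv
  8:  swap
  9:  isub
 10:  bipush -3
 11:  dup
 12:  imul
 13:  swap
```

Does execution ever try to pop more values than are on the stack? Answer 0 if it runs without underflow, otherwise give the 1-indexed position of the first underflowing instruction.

0

bipush 0   0
dup        0 0
pop        0
bipush 32  0 32
bipush 6   0 32 6
swap       0 6 32
idiv       0 0
swap       0 0
isub       0
bipush -3  0 -3
dup        0 -3 -3
imul       0 9
swap       9 0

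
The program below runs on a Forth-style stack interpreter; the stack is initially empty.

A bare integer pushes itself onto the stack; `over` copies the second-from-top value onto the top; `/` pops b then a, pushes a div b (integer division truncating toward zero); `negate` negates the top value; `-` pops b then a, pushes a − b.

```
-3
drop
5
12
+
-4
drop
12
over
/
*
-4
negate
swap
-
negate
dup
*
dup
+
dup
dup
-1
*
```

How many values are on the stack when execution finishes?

-3      -3
drop    (empty)
5       5
12      5 12
+       17
-4      17 -4
drop    17
12      17 12
over    17 12 17
/       17 0
*       0
-4      0 -4
negate  0 4
swap    4 0
-       4
negate  -4
dup     -4 -4
*       16
dup     16 16
+       32
dup     32 32
dup     32 32 32
-1      32 32 32 -1
*       32 32 -32

3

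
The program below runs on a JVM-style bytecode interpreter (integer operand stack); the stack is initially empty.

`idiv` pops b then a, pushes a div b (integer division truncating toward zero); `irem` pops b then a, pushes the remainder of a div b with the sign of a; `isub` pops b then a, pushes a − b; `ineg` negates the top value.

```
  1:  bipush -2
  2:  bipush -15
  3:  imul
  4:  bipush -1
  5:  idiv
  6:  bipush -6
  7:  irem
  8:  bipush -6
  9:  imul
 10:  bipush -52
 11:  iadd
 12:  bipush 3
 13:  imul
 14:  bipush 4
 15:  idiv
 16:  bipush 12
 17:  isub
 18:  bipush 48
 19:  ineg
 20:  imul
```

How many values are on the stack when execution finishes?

1

bipush -2   -2
bipush -15  -2 -15
imul        30
bipush -1   30 -1
idiv        -30
bipush -6   -30 -6
irem        0
bipush -6   0 -6
imul        0
bipush -52  0 -52
iadd        -52
bipush 3    -52 3
imul        -156
bipush 4    -156 4
idiv        -39
bipush 12   -39 12
isub        -51
bipush 48   -51 48
ineg        -51 -48
imul        2448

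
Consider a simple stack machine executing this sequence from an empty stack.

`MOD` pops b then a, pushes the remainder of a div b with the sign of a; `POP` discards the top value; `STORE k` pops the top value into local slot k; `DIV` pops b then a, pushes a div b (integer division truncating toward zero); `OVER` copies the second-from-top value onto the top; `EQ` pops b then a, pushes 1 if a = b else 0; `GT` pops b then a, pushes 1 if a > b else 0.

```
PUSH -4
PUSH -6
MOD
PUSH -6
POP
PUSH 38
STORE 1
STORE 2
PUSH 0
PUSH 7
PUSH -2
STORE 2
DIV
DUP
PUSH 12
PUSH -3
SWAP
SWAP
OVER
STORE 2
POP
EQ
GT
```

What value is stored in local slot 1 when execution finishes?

38

PUSH -4 -> -4
PUSH -6 -> -4 -6
MOD     -> -4
PUSH -6 -> -4 -6
POP     -> -4
PUSH 38 -> -4 38
STORE 1 -> -4
STORE 2 -> (empty)
PUSH 0  -> 0
PUSH 7  -> 0 7
PUSH -2 -> 0 7 -2
STORE 2 -> 0 7
DIV     -> 0
DUP     -> 0 0
PUSH 12 -> 0 0 12
PUSH -3 -> 0 0 12 -3
SWAP    -> 0 0 -3 12
SWAP    -> 0 0 12 -3
OVER    -> 0 0 12 -3 12
STORE 2 -> 0 0 12 -3
POP     -> 0 0 12
EQ      -> 0 0
GT      -> 0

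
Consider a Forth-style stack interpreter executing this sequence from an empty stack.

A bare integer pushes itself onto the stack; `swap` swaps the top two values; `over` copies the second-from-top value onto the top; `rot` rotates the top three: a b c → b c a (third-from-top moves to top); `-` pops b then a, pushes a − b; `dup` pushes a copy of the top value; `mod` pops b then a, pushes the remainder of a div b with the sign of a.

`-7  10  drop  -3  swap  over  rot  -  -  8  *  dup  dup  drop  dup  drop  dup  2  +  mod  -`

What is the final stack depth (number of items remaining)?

1

-7   -> -7
10   -> -7 10
drop -> -7
-3   -> -7 -3
swap -> -3 -7
over -> -3 -7 -3
rot  -> -7 -3 -3
-    -> -7 0
-    -> -7
8    -> -7 8
*    -> -56
dup  -> -56 -56
dup  -> -56 -56 -56
drop -> -56 -56
dup  -> -56 -56 -56
drop -> -56 -56
dup  -> -56 -56 -56
2    -> -56 -56 -56 2
+    -> -56 -56 -54
mod  -> -56 -2
-    -> -54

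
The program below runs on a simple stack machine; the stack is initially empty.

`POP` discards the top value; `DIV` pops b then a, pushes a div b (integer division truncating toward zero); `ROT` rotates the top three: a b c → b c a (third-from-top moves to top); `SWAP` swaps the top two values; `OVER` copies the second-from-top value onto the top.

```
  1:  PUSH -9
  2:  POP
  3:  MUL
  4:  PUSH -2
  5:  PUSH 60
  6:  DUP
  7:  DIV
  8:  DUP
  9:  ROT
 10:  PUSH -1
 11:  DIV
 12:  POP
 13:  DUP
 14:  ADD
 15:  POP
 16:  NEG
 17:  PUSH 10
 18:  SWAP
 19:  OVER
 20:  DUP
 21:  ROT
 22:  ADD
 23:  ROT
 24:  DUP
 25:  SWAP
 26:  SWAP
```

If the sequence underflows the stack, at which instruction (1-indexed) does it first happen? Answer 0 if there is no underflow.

3

PUSH -9 → -9
POP     → (empty)
MUL  — needs 2 operands, stack has 0 → underflow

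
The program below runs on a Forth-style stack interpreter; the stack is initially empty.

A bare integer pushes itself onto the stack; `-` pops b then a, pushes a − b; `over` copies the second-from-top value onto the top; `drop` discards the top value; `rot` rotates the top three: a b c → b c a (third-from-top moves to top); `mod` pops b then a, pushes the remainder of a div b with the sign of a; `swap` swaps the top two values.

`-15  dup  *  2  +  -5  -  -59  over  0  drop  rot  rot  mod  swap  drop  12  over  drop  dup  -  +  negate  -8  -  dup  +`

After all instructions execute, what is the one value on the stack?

-94

-15    : -15
dup    : -15 -15
*      : 225
2      : 225 2
+      : 227
-5     : 227 -5
-      : 232
-59    : 232 -59
over   : 232 -59 232
0      : 232 -59 232 0
drop   : 232 -59 232
rot    : -59 232 232
rot    : 232 232 -59
mod    : 232 55
swap   : 55 232
drop   : 55
12     : 55 12
over   : 55 12 55
drop   : 55 12
dup    : 55 12 12
-      : 55 0
+      : 55
negate : -55
-8     : -55 -8
-      : -47
dup    : -47 -47
+      : -94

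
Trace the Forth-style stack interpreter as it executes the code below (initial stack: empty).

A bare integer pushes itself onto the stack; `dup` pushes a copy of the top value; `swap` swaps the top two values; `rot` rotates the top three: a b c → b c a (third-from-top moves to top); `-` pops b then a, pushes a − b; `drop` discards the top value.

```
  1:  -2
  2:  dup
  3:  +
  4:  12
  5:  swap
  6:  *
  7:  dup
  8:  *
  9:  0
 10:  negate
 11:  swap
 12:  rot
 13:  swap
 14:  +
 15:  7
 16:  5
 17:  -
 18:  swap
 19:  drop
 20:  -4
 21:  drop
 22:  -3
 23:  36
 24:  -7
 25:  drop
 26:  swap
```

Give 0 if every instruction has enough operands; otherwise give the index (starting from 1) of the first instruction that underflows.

-2     -> -2
dup    -> -2 -2
+      -> -4
12     -> -4 12
swap   -> 12 -4
*      -> -48
dup    -> -48 -48
*      -> 2304
0      -> 2304 0
negate -> 2304 0
swap   -> 0 2304
rot  — needs 3 operands, stack has 2 → underflow

12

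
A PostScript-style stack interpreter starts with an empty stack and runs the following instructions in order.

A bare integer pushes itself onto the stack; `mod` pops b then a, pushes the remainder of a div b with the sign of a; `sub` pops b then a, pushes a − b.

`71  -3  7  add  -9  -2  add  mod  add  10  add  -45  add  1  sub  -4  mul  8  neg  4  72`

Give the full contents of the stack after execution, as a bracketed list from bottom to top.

71  -> 71
-3  -> 71 -3
7   -> 71 -3 7
add -> 71 4
-9  -> 71 4 -9
-2  -> 71 4 -9 -2
add -> 71 4 -11
mod -> 71 4
add -> 75
10  -> 75 10
add -> 85
-45 -> 85 -45
add -> 40
1   -> 40 1
sub -> 39
-4  -> 39 -4
mul -> -156
8   -> -156 8
neg -> -156 -8
4   -> -156 -8 4
72  -> -156 -8 4 72

[-156, -8, 4, 72]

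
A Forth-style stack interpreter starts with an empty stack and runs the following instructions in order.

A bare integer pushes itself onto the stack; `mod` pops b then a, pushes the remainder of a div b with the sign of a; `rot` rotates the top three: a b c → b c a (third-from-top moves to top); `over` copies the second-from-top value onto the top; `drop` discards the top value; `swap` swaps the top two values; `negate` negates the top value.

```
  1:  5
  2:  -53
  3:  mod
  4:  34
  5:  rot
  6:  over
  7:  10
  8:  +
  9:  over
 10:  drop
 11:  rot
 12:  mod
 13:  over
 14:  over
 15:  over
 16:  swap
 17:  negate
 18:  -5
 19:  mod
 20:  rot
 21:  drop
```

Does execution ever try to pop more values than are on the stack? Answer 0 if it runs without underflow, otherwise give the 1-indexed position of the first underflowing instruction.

5    [5]
-53  [5, -53]
mod  [5]
34   [5, 34]
rot  — needs 3 operands, stack has 2 → underflow

5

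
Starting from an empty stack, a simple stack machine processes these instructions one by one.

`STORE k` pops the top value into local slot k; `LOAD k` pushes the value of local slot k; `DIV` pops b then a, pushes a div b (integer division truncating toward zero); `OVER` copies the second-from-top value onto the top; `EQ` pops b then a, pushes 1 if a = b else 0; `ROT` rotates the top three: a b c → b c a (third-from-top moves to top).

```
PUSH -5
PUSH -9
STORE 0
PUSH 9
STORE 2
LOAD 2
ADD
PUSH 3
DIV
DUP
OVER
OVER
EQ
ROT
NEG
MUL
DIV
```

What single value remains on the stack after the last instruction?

-1

PUSH -5 → [-5]
PUSH -9 → [-5, -9]
STORE 0 → [-5]
PUSH 9  → [-5, 9]
STORE 2 → [-5]
LOAD 2  → [-5, 9]
ADD     → [4]
PUSH 3  → [4, 3]
DIV     → [1]
DUP     → [1, 1]
OVER    → [1, 1, 1]
OVER    → [1, 1, 1, 1]
EQ      → [1, 1, 1]
ROT     → [1, 1, 1]
NEG     → [1, 1, -1]
MUL     → [1, -1]
DIV     → [-1]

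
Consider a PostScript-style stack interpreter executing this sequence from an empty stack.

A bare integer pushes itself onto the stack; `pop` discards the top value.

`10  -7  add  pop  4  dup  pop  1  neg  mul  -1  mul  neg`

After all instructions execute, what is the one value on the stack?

-4

10  → 10
-7  → 10 -7
add → 3
pop → (empty)
4   → 4
dup → 4 4
pop → 4
1   → 4 1
neg → 4 -1
mul → -4
-1  → -4 -1
mul → 4
neg → -4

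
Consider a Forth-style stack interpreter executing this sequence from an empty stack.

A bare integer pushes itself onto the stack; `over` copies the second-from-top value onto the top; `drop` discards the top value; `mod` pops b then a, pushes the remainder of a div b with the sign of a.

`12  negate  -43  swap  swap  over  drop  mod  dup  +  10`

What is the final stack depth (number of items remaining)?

2

12     -> 12
negate -> -12
-43    -> -12 -43
swap   -> -43 -12
swap   -> -12 -43
over   -> -12 -43 -12
drop   -> -12 -43
mod    -> -12
dup    -> -12 -12
+      -> -24
10     -> -24 10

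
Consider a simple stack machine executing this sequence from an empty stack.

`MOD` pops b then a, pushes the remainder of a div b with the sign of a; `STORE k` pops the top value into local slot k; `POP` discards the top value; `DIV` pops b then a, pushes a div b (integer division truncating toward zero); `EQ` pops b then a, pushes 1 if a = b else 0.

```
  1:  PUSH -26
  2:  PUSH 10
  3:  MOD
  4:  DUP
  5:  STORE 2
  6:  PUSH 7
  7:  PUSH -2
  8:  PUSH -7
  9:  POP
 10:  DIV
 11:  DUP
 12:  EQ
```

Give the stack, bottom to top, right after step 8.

PUSH -26  [-26]
PUSH 10   [-26, 10]
MOD       [-6]
DUP       [-6, -6]
STORE 2   [-6]
PUSH 7    [-6, 7]
PUSH -2   [-6, 7, -2]
PUSH -7   [-6, 7, -2, -7]

[-6, 7, -2, -7]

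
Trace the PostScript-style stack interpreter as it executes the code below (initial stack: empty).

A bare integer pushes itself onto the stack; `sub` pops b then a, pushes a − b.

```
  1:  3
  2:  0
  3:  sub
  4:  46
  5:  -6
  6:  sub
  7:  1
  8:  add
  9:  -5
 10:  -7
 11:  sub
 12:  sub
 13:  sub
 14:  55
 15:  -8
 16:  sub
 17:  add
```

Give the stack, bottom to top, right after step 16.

[-48, 63]

3    3
0    3 0
sub  3
46   3 46
-6   3 46 -6
sub  3 52
1    3 52 1
add  3 53
-5   3 53 -5
-7   3 53 -5 -7
sub  3 53 2
sub  3 51
sub  -48
55   -48 55
-8   -48 55 -8
sub  -48 63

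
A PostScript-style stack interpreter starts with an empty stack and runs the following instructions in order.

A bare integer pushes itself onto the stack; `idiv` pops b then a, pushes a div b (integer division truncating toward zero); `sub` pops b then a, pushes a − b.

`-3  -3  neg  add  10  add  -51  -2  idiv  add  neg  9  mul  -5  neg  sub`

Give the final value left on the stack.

-3   → [-3]
-3   → [-3, -3]
neg  → [-3, 3]
add  → [0]
10   → [0, 10]
add  → [10]
-51  → [10, -51]
-2   → [10, -51, -2]
idiv → [10, 25]
add  → [35]
neg  → [-35]
9    → [-35, 9]
mul  → [-315]
-5   → [-315, -5]
neg  → [-315, 5]
sub  → [-320]

-320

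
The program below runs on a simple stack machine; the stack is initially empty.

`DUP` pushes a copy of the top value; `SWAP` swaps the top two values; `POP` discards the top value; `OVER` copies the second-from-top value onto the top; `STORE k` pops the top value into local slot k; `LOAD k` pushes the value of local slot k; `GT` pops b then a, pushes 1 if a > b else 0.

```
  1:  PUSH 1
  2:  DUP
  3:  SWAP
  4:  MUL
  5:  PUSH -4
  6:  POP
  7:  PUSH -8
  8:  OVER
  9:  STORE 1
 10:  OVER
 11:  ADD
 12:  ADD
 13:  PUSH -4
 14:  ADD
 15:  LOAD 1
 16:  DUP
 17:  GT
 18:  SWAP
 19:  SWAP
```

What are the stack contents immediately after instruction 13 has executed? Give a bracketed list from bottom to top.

[-6, -4]

PUSH 1  -> 1
DUP     -> 1 1
SWAP    -> 1 1
MUL     -> 1
PUSH -4 -> 1 -4
POP     -> 1
PUSH -8 -> 1 -8
OVER    -> 1 -8 1
STORE 1 -> 1 -8
OVER    -> 1 -8 1
ADD     -> 1 -7
ADD     -> -6
PUSH -4 -> -6 -4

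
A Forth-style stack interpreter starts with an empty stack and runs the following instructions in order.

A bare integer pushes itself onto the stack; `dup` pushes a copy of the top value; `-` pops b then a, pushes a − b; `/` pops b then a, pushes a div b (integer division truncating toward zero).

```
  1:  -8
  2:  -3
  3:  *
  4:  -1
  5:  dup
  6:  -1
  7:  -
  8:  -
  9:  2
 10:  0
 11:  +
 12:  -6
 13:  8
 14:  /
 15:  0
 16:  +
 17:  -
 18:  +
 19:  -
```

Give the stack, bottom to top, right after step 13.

-8  -> -8
-3  -> -8 -3
*   -> 24
-1  -> 24 -1
dup -> 24 -1 -1
-1  -> 24 -1 -1 -1
-   -> 24 -1 0
-   -> 24 -1
2   -> 24 -1 2
0   -> 24 -1 2 0
+   -> 24 -1 2
-6  -> 24 -1 2 -6
8   -> 24 -1 2 -6 8

[24, -1, 2, -6, 8]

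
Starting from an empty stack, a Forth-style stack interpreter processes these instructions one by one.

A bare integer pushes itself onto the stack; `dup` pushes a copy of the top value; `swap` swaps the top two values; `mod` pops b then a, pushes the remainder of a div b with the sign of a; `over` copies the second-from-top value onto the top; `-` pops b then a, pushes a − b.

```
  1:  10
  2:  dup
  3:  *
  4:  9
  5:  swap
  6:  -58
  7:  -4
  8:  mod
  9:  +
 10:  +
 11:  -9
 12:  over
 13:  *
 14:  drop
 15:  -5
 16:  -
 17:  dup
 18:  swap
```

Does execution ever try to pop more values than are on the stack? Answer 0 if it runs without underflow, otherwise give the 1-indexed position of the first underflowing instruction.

0

10   : 10
dup  : 10 10
*    : 100
9    : 100 9
swap : 9 100
-58  : 9 100 -58
-4   : 9 100 -58 -4
mod  : 9 100 -2
+    : 9 98
+    : 107
-9   : 107 -9
over : 107 -9 107
*    : 107 -963
drop : 107
-5   : 107 -5
-    : 112
dup  : 112 112
swap : 112 112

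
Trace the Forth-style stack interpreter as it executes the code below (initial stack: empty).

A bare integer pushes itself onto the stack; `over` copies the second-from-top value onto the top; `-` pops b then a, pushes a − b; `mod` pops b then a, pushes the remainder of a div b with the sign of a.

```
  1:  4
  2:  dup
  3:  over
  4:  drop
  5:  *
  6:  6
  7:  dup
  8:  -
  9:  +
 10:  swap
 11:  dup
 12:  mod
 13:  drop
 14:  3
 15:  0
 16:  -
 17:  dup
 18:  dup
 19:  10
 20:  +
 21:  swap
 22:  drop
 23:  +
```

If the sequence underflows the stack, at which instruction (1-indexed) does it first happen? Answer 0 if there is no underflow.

10

4    -> [4]
dup  -> [4, 4]
over -> [4, 4, 4]
drop -> [4, 4]
*    -> [16]
6    -> [16, 6]
dup  -> [16, 6, 6]
-    -> [16, 0]
+    -> [16]
swap  — needs 2 operands, stack has 1 → underflow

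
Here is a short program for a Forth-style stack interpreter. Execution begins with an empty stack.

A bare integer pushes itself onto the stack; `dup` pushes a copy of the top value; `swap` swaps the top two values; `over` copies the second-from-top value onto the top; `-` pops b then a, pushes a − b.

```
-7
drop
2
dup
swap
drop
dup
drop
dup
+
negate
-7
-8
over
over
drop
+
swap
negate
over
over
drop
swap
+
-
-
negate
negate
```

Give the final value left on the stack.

-7     : -7
drop   : (empty)
2      : 2
dup    : 2 2
swap   : 2 2
drop   : 2
dup    : 2 2
drop   : 2
dup    : 2 2
+      : 4
negate : -4
-7     : -4 -7
-8     : -4 -7 -8
over   : -4 -7 -8 -7
over   : -4 -7 -8 -7 -8
drop   : -4 -7 -8 -7
+      : -4 -7 -15
swap   : -4 -15 -7
negate : -4 -15 7
over   : -4 -15 7 -15
over   : -4 -15 7 -15 7
drop   : -4 -15 7 -15
swap   : -4 -15 -15 7
+      : -4 -15 -8
-      : -4 -7
-      : 3
negate : -3
negate : 3

3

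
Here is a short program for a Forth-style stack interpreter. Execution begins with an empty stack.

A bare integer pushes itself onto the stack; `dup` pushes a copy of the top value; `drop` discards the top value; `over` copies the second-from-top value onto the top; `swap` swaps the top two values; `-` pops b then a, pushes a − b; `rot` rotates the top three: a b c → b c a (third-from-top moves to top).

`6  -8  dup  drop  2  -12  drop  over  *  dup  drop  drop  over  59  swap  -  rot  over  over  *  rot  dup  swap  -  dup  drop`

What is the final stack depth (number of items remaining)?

4

6    -> 6
-8   -> 6 -8
dup  -> 6 -8 -8
drop -> 6 -8
2    -> 6 -8 2
-12  -> 6 -8 2 -12
drop -> 6 -8 2
over -> 6 -8 2 -8
*    -> 6 -8 -16
dup  -> 6 -8 -16 -16
drop -> 6 -8 -16
drop -> 6 -8
over -> 6 -8 6
59   -> 6 -8 6 59
swap -> 6 -8 59 6
-    -> 6 -8 53
rot  -> -8 53 6
over -> -8 53 6 53
over -> -8 53 6 53 6
*    -> -8 53 6 318
rot  -> -8 6 318 53
dup  -> -8 6 318 53 53
swap -> -8 6 318 53 53
-    -> -8 6 318 0
dup  -> -8 6 318 0 0
drop -> -8 6 318 0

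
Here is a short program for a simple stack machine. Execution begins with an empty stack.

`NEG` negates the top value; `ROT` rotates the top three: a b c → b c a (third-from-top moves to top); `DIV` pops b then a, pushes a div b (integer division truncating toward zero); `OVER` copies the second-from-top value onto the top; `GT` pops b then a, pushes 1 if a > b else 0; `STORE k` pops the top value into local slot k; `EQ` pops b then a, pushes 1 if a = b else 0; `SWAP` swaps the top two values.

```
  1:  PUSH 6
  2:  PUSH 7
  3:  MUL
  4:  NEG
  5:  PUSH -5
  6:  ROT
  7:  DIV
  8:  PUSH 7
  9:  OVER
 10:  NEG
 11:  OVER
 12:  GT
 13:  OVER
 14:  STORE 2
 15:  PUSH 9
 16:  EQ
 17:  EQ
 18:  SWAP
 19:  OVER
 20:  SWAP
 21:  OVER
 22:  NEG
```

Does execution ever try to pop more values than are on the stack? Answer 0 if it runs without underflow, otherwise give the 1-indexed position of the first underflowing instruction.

PUSH 6  → 6
PUSH 7  → 6 7
MUL     → 42
NEG     → -42
PUSH -5 → -42 -5
ROT  — needs 3 operands, stack has 2 → underflow

6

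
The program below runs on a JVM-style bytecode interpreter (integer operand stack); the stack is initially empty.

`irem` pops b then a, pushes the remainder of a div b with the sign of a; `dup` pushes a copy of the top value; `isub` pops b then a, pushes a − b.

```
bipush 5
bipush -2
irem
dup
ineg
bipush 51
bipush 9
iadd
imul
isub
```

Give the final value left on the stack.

bipush 5   5
bipush -2  5 -2
irem       1
dup        1 1
ineg       1 -1
bipush 51  1 -1 51
bipush 9   1 -1 51 9
iadd       1 -1 60
imul       1 -60
isub       61

61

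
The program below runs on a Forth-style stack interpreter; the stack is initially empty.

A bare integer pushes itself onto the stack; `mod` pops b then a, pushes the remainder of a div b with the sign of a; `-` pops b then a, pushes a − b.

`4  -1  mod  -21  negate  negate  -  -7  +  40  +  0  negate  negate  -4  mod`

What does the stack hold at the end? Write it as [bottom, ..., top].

[54, 0]

4      → 4
-1     → 4 -1
mod    → 0
-21    → 0 -21
negate → 0 21
negate → 0 -21
-      → 21
-7     → 21 -7
+      → 14
40     → 14 40
+      → 54
0      → 54 0
negate → 54 0
negate → 54 0
-4     → 54 0 -4
mod    → 54 0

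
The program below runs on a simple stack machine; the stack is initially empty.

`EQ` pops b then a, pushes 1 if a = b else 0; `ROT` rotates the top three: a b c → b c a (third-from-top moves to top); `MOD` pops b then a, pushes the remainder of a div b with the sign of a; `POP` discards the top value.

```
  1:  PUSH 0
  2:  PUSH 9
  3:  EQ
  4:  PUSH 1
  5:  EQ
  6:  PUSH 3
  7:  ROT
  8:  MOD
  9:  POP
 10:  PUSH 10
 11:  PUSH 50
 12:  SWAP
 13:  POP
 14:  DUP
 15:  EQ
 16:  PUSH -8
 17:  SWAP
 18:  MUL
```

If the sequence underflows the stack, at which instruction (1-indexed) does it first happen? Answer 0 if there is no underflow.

7

PUSH 0 : 0
PUSH 9 : 0 9
EQ     : 0
PUSH 1 : 0 1
EQ     : 0
PUSH 3 : 0 3
ROT  — needs 3 operands, stack has 2 → underflow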